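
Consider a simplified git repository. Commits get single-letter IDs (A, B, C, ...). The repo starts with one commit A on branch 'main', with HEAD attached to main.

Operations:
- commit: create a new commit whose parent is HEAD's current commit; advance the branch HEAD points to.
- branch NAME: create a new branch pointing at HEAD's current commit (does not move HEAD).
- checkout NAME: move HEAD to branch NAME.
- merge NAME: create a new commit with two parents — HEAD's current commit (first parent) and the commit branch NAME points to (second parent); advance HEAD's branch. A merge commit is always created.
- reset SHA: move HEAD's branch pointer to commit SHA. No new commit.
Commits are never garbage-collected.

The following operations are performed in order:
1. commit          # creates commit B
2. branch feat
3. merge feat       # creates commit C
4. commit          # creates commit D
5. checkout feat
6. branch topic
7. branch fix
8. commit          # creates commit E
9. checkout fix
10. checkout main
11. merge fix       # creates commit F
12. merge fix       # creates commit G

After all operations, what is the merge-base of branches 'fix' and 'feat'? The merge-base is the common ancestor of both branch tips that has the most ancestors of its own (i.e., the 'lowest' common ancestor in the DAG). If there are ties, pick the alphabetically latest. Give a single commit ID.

Answer: B

Derivation:
After op 1 (commit): HEAD=main@B [main=B]
After op 2 (branch): HEAD=main@B [feat=B main=B]
After op 3 (merge): HEAD=main@C [feat=B main=C]
After op 4 (commit): HEAD=main@D [feat=B main=D]
After op 5 (checkout): HEAD=feat@B [feat=B main=D]
After op 6 (branch): HEAD=feat@B [feat=B main=D topic=B]
After op 7 (branch): HEAD=feat@B [feat=B fix=B main=D topic=B]
After op 8 (commit): HEAD=feat@E [feat=E fix=B main=D topic=B]
After op 9 (checkout): HEAD=fix@B [feat=E fix=B main=D topic=B]
After op 10 (checkout): HEAD=main@D [feat=E fix=B main=D topic=B]
After op 11 (merge): HEAD=main@F [feat=E fix=B main=F topic=B]
After op 12 (merge): HEAD=main@G [feat=E fix=B main=G topic=B]
ancestors(fix=B): ['A', 'B']
ancestors(feat=E): ['A', 'B', 'E']
common: ['A', 'B']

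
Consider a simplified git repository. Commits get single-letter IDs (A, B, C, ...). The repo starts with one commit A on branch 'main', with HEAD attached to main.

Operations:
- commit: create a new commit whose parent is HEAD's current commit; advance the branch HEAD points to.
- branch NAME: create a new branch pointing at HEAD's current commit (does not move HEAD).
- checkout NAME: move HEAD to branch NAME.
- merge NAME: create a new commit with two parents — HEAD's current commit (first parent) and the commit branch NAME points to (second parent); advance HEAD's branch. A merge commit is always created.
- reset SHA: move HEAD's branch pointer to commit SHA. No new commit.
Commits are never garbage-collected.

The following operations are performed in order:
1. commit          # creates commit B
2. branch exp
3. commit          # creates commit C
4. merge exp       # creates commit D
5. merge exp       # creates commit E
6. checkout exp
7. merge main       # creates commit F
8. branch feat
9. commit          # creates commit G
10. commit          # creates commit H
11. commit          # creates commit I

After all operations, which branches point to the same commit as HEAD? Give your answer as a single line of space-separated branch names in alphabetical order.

Answer: exp

Derivation:
After op 1 (commit): HEAD=main@B [main=B]
After op 2 (branch): HEAD=main@B [exp=B main=B]
After op 3 (commit): HEAD=main@C [exp=B main=C]
After op 4 (merge): HEAD=main@D [exp=B main=D]
After op 5 (merge): HEAD=main@E [exp=B main=E]
After op 6 (checkout): HEAD=exp@B [exp=B main=E]
After op 7 (merge): HEAD=exp@F [exp=F main=E]
After op 8 (branch): HEAD=exp@F [exp=F feat=F main=E]
After op 9 (commit): HEAD=exp@G [exp=G feat=F main=E]
After op 10 (commit): HEAD=exp@H [exp=H feat=F main=E]
After op 11 (commit): HEAD=exp@I [exp=I feat=F main=E]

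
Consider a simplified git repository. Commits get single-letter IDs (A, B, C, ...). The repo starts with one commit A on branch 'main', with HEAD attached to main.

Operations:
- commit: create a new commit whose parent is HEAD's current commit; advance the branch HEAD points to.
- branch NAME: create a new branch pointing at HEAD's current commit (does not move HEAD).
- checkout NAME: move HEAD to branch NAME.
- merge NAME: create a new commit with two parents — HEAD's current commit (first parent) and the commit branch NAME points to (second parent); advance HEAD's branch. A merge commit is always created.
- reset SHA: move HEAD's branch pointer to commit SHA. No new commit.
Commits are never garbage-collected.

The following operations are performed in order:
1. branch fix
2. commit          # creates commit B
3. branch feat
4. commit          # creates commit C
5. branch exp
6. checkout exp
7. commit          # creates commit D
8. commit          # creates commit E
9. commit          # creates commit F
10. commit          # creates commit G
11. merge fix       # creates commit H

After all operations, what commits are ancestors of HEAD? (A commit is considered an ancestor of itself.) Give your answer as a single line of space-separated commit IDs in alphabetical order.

Answer: A B C D E F G H

Derivation:
After op 1 (branch): HEAD=main@A [fix=A main=A]
After op 2 (commit): HEAD=main@B [fix=A main=B]
After op 3 (branch): HEAD=main@B [feat=B fix=A main=B]
After op 4 (commit): HEAD=main@C [feat=B fix=A main=C]
After op 5 (branch): HEAD=main@C [exp=C feat=B fix=A main=C]
After op 6 (checkout): HEAD=exp@C [exp=C feat=B fix=A main=C]
After op 7 (commit): HEAD=exp@D [exp=D feat=B fix=A main=C]
After op 8 (commit): HEAD=exp@E [exp=E feat=B fix=A main=C]
After op 9 (commit): HEAD=exp@F [exp=F feat=B fix=A main=C]
After op 10 (commit): HEAD=exp@G [exp=G feat=B fix=A main=C]
After op 11 (merge): HEAD=exp@H [exp=H feat=B fix=A main=C]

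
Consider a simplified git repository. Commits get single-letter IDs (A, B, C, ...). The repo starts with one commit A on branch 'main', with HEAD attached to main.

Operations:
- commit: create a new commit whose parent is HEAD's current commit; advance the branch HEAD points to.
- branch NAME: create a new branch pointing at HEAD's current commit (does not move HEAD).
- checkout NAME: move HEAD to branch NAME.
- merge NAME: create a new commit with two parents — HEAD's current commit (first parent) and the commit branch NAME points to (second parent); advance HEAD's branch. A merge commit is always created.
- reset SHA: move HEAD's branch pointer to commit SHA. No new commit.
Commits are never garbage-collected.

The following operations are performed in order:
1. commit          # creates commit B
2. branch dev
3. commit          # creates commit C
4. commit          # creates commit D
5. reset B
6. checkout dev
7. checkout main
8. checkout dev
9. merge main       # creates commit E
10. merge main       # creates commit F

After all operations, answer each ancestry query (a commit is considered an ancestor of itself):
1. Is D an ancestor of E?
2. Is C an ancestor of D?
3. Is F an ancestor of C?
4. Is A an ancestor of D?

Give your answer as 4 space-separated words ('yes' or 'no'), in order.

After op 1 (commit): HEAD=main@B [main=B]
After op 2 (branch): HEAD=main@B [dev=B main=B]
After op 3 (commit): HEAD=main@C [dev=B main=C]
After op 4 (commit): HEAD=main@D [dev=B main=D]
After op 5 (reset): HEAD=main@B [dev=B main=B]
After op 6 (checkout): HEAD=dev@B [dev=B main=B]
After op 7 (checkout): HEAD=main@B [dev=B main=B]
After op 8 (checkout): HEAD=dev@B [dev=B main=B]
After op 9 (merge): HEAD=dev@E [dev=E main=B]
After op 10 (merge): HEAD=dev@F [dev=F main=B]
ancestors(E) = {A,B,E}; D in? no
ancestors(D) = {A,B,C,D}; C in? yes
ancestors(C) = {A,B,C}; F in? no
ancestors(D) = {A,B,C,D}; A in? yes

Answer: no yes no yes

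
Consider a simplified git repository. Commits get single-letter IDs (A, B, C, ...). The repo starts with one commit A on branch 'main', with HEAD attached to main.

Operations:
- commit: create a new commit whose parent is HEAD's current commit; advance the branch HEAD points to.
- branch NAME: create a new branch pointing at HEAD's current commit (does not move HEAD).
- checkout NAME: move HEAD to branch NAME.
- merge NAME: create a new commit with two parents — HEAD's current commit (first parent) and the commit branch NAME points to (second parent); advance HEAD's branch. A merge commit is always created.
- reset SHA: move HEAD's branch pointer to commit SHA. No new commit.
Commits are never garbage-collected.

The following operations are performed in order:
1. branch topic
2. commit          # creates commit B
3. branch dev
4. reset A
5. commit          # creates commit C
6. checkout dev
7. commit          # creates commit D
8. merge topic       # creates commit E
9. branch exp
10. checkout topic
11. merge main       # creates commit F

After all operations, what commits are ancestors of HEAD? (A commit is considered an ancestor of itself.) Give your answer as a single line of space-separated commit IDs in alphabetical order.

After op 1 (branch): HEAD=main@A [main=A topic=A]
After op 2 (commit): HEAD=main@B [main=B topic=A]
After op 3 (branch): HEAD=main@B [dev=B main=B topic=A]
After op 4 (reset): HEAD=main@A [dev=B main=A topic=A]
After op 5 (commit): HEAD=main@C [dev=B main=C topic=A]
After op 6 (checkout): HEAD=dev@B [dev=B main=C topic=A]
After op 7 (commit): HEAD=dev@D [dev=D main=C topic=A]
After op 8 (merge): HEAD=dev@E [dev=E main=C topic=A]
After op 9 (branch): HEAD=dev@E [dev=E exp=E main=C topic=A]
After op 10 (checkout): HEAD=topic@A [dev=E exp=E main=C topic=A]
After op 11 (merge): HEAD=topic@F [dev=E exp=E main=C topic=F]

Answer: A C F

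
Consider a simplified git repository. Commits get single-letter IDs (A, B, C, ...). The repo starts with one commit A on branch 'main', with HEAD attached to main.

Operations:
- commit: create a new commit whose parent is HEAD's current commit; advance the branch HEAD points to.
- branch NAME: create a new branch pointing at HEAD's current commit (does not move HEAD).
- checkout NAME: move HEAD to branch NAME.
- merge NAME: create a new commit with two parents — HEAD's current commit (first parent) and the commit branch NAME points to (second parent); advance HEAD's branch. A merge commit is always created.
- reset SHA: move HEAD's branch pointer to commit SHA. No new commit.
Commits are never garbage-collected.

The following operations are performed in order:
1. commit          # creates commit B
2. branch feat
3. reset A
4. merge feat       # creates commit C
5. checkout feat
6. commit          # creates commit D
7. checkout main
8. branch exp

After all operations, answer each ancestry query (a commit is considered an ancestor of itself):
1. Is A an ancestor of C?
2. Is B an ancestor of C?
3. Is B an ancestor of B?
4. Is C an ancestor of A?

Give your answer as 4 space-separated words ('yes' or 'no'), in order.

After op 1 (commit): HEAD=main@B [main=B]
After op 2 (branch): HEAD=main@B [feat=B main=B]
After op 3 (reset): HEAD=main@A [feat=B main=A]
After op 4 (merge): HEAD=main@C [feat=B main=C]
After op 5 (checkout): HEAD=feat@B [feat=B main=C]
After op 6 (commit): HEAD=feat@D [feat=D main=C]
After op 7 (checkout): HEAD=main@C [feat=D main=C]
After op 8 (branch): HEAD=main@C [exp=C feat=D main=C]
ancestors(C) = {A,B,C}; A in? yes
ancestors(C) = {A,B,C}; B in? yes
ancestors(B) = {A,B}; B in? yes
ancestors(A) = {A}; C in? no

Answer: yes yes yes no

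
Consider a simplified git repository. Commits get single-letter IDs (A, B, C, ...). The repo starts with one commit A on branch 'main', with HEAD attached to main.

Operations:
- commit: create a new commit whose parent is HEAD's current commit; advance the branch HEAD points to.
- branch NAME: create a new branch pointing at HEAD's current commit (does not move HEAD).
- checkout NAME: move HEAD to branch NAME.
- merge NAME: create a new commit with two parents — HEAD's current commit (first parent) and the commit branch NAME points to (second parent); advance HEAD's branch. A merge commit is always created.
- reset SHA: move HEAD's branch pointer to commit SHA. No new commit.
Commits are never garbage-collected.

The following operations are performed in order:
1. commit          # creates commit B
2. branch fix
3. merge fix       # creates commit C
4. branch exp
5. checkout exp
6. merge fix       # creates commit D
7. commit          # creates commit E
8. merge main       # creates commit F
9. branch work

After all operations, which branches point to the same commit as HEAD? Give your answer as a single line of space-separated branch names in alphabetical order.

After op 1 (commit): HEAD=main@B [main=B]
After op 2 (branch): HEAD=main@B [fix=B main=B]
After op 3 (merge): HEAD=main@C [fix=B main=C]
After op 4 (branch): HEAD=main@C [exp=C fix=B main=C]
After op 5 (checkout): HEAD=exp@C [exp=C fix=B main=C]
After op 6 (merge): HEAD=exp@D [exp=D fix=B main=C]
After op 7 (commit): HEAD=exp@E [exp=E fix=B main=C]
After op 8 (merge): HEAD=exp@F [exp=F fix=B main=C]
After op 9 (branch): HEAD=exp@F [exp=F fix=B main=C work=F]

Answer: exp work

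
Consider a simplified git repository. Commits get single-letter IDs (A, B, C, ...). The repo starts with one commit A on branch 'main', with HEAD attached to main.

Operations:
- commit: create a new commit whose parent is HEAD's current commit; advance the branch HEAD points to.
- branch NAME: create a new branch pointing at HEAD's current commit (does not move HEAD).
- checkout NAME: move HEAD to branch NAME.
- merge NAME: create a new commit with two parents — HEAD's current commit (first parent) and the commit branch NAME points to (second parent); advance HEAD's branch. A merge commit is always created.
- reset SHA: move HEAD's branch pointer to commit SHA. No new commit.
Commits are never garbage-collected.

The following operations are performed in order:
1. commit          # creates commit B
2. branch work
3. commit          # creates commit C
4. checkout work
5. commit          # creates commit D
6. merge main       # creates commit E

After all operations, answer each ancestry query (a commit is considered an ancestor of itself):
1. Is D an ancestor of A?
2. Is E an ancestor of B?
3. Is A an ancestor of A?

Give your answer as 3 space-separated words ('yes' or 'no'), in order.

Answer: no no yes

Derivation:
After op 1 (commit): HEAD=main@B [main=B]
After op 2 (branch): HEAD=main@B [main=B work=B]
After op 3 (commit): HEAD=main@C [main=C work=B]
After op 4 (checkout): HEAD=work@B [main=C work=B]
After op 5 (commit): HEAD=work@D [main=C work=D]
After op 6 (merge): HEAD=work@E [main=C work=E]
ancestors(A) = {A}; D in? no
ancestors(B) = {A,B}; E in? no
ancestors(A) = {A}; A in? yes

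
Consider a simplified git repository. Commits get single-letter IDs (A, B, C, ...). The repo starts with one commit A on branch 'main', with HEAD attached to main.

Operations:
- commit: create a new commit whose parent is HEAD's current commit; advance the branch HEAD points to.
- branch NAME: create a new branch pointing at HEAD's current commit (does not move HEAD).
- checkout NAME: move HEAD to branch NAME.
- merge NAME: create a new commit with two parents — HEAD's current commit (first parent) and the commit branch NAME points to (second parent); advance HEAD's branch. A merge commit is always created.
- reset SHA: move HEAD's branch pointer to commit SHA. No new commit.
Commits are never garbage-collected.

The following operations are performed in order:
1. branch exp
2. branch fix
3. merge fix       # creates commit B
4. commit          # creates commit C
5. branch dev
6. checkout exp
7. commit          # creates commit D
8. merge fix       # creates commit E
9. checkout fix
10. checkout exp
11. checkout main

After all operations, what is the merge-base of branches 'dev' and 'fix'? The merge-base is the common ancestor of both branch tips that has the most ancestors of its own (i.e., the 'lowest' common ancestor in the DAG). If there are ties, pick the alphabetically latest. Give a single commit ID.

After op 1 (branch): HEAD=main@A [exp=A main=A]
After op 2 (branch): HEAD=main@A [exp=A fix=A main=A]
After op 3 (merge): HEAD=main@B [exp=A fix=A main=B]
After op 4 (commit): HEAD=main@C [exp=A fix=A main=C]
After op 5 (branch): HEAD=main@C [dev=C exp=A fix=A main=C]
After op 6 (checkout): HEAD=exp@A [dev=C exp=A fix=A main=C]
After op 7 (commit): HEAD=exp@D [dev=C exp=D fix=A main=C]
After op 8 (merge): HEAD=exp@E [dev=C exp=E fix=A main=C]
After op 9 (checkout): HEAD=fix@A [dev=C exp=E fix=A main=C]
After op 10 (checkout): HEAD=exp@E [dev=C exp=E fix=A main=C]
After op 11 (checkout): HEAD=main@C [dev=C exp=E fix=A main=C]
ancestors(dev=C): ['A', 'B', 'C']
ancestors(fix=A): ['A']
common: ['A']

Answer: A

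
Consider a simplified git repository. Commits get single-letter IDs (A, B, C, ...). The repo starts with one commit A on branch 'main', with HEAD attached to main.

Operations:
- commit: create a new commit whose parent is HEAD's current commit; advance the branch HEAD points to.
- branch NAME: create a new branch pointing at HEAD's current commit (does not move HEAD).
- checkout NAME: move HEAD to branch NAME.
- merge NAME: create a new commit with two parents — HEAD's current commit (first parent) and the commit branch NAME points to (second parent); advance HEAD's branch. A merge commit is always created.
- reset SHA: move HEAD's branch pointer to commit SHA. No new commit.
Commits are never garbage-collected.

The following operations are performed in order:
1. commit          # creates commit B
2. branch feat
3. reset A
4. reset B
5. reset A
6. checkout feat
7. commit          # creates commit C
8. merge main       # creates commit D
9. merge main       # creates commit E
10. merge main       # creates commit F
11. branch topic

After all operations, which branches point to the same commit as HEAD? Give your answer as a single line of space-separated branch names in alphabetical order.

After op 1 (commit): HEAD=main@B [main=B]
After op 2 (branch): HEAD=main@B [feat=B main=B]
After op 3 (reset): HEAD=main@A [feat=B main=A]
After op 4 (reset): HEAD=main@B [feat=B main=B]
After op 5 (reset): HEAD=main@A [feat=B main=A]
After op 6 (checkout): HEAD=feat@B [feat=B main=A]
After op 7 (commit): HEAD=feat@C [feat=C main=A]
After op 8 (merge): HEAD=feat@D [feat=D main=A]
After op 9 (merge): HEAD=feat@E [feat=E main=A]
After op 10 (merge): HEAD=feat@F [feat=F main=A]
After op 11 (branch): HEAD=feat@F [feat=F main=A topic=F]

Answer: feat topic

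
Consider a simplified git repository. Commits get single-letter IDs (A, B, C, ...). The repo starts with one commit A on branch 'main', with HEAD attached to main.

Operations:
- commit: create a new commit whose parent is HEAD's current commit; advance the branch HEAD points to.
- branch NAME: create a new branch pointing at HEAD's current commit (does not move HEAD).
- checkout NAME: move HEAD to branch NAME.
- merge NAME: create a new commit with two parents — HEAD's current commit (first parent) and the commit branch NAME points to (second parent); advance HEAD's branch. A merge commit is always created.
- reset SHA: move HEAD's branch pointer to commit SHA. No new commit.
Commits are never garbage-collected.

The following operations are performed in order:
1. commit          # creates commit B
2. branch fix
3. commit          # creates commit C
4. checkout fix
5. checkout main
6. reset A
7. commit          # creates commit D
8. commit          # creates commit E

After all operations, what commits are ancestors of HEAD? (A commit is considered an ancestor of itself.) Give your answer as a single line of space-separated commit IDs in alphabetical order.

After op 1 (commit): HEAD=main@B [main=B]
After op 2 (branch): HEAD=main@B [fix=B main=B]
After op 3 (commit): HEAD=main@C [fix=B main=C]
After op 4 (checkout): HEAD=fix@B [fix=B main=C]
After op 5 (checkout): HEAD=main@C [fix=B main=C]
After op 6 (reset): HEAD=main@A [fix=B main=A]
After op 7 (commit): HEAD=main@D [fix=B main=D]
After op 8 (commit): HEAD=main@E [fix=B main=E]

Answer: A D E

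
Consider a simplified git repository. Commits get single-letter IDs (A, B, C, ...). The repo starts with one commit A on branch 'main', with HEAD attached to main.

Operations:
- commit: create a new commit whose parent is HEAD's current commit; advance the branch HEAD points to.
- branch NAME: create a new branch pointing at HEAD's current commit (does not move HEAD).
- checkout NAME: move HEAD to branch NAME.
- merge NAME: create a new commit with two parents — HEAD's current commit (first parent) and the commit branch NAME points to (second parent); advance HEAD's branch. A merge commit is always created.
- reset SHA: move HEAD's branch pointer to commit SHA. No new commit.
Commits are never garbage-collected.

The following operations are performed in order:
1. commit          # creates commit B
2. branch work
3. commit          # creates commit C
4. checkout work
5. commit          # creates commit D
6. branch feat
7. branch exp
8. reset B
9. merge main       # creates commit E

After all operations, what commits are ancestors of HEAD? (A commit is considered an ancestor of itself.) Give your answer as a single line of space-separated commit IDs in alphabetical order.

After op 1 (commit): HEAD=main@B [main=B]
After op 2 (branch): HEAD=main@B [main=B work=B]
After op 3 (commit): HEAD=main@C [main=C work=B]
After op 4 (checkout): HEAD=work@B [main=C work=B]
After op 5 (commit): HEAD=work@D [main=C work=D]
After op 6 (branch): HEAD=work@D [feat=D main=C work=D]
After op 7 (branch): HEAD=work@D [exp=D feat=D main=C work=D]
After op 8 (reset): HEAD=work@B [exp=D feat=D main=C work=B]
After op 9 (merge): HEAD=work@E [exp=D feat=D main=C work=E]

Answer: A B C E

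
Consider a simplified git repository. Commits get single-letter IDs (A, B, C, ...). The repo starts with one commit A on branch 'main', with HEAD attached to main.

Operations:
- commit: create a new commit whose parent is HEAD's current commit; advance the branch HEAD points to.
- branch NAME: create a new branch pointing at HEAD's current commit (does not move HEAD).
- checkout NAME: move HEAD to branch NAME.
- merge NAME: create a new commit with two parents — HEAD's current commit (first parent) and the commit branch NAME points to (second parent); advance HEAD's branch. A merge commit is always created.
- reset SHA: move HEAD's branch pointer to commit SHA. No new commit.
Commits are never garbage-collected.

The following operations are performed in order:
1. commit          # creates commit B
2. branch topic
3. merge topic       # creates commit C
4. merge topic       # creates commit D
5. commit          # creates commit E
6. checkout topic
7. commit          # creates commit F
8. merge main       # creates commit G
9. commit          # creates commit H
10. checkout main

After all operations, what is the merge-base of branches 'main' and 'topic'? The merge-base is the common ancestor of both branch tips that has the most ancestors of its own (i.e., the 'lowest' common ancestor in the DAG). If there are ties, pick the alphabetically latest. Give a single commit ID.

After op 1 (commit): HEAD=main@B [main=B]
After op 2 (branch): HEAD=main@B [main=B topic=B]
After op 3 (merge): HEAD=main@C [main=C topic=B]
After op 4 (merge): HEAD=main@D [main=D topic=B]
After op 5 (commit): HEAD=main@E [main=E topic=B]
After op 6 (checkout): HEAD=topic@B [main=E topic=B]
After op 7 (commit): HEAD=topic@F [main=E topic=F]
After op 8 (merge): HEAD=topic@G [main=E topic=G]
After op 9 (commit): HEAD=topic@H [main=E topic=H]
After op 10 (checkout): HEAD=main@E [main=E topic=H]
ancestors(main=E): ['A', 'B', 'C', 'D', 'E']
ancestors(topic=H): ['A', 'B', 'C', 'D', 'E', 'F', 'G', 'H']
common: ['A', 'B', 'C', 'D', 'E']

Answer: E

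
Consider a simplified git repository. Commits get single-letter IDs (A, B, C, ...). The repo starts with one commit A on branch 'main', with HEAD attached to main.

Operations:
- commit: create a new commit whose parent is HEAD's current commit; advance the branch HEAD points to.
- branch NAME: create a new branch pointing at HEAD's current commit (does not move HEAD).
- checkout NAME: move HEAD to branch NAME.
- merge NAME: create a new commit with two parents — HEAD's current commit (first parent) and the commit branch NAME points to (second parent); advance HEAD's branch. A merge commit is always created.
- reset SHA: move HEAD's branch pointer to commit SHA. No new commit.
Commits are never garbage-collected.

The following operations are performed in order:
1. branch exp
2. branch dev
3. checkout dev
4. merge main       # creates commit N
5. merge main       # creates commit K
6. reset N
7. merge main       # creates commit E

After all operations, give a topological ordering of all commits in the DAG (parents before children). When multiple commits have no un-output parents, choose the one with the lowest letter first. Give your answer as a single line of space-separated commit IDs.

After op 1 (branch): HEAD=main@A [exp=A main=A]
After op 2 (branch): HEAD=main@A [dev=A exp=A main=A]
After op 3 (checkout): HEAD=dev@A [dev=A exp=A main=A]
After op 4 (merge): HEAD=dev@N [dev=N exp=A main=A]
After op 5 (merge): HEAD=dev@K [dev=K exp=A main=A]
After op 6 (reset): HEAD=dev@N [dev=N exp=A main=A]
After op 7 (merge): HEAD=dev@E [dev=E exp=A main=A]
commit A: parents=[]
commit E: parents=['N', 'A']
commit K: parents=['N', 'A']
commit N: parents=['A', 'A']

Answer: A N E K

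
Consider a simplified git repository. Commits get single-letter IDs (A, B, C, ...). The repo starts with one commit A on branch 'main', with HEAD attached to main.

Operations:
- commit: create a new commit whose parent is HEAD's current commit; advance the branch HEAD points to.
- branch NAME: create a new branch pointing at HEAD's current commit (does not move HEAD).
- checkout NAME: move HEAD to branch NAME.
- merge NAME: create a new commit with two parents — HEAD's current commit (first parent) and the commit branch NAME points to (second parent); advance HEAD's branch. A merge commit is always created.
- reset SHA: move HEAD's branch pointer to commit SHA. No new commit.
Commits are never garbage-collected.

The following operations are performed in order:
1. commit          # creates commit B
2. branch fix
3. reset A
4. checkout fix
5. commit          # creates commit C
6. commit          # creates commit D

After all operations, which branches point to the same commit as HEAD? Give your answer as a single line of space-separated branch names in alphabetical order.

Answer: fix

Derivation:
After op 1 (commit): HEAD=main@B [main=B]
After op 2 (branch): HEAD=main@B [fix=B main=B]
After op 3 (reset): HEAD=main@A [fix=B main=A]
After op 4 (checkout): HEAD=fix@B [fix=B main=A]
After op 5 (commit): HEAD=fix@C [fix=C main=A]
After op 6 (commit): HEAD=fix@D [fix=D main=A]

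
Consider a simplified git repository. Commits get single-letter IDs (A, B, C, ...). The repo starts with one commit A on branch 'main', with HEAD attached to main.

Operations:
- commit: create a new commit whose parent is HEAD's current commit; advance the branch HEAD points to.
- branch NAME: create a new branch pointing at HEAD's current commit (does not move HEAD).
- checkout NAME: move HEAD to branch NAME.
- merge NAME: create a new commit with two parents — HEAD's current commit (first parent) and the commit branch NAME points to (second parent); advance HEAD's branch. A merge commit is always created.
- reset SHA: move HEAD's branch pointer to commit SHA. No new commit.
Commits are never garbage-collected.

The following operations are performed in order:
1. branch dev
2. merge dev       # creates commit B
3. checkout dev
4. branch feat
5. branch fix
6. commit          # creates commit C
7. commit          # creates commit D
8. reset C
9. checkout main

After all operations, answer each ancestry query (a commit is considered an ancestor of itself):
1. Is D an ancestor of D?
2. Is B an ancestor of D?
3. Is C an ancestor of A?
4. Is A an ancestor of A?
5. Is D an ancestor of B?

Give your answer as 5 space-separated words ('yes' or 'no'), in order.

After op 1 (branch): HEAD=main@A [dev=A main=A]
After op 2 (merge): HEAD=main@B [dev=A main=B]
After op 3 (checkout): HEAD=dev@A [dev=A main=B]
After op 4 (branch): HEAD=dev@A [dev=A feat=A main=B]
After op 5 (branch): HEAD=dev@A [dev=A feat=A fix=A main=B]
After op 6 (commit): HEAD=dev@C [dev=C feat=A fix=A main=B]
After op 7 (commit): HEAD=dev@D [dev=D feat=A fix=A main=B]
After op 8 (reset): HEAD=dev@C [dev=C feat=A fix=A main=B]
After op 9 (checkout): HEAD=main@B [dev=C feat=A fix=A main=B]
ancestors(D) = {A,C,D}; D in? yes
ancestors(D) = {A,C,D}; B in? no
ancestors(A) = {A}; C in? no
ancestors(A) = {A}; A in? yes
ancestors(B) = {A,B}; D in? no

Answer: yes no no yes no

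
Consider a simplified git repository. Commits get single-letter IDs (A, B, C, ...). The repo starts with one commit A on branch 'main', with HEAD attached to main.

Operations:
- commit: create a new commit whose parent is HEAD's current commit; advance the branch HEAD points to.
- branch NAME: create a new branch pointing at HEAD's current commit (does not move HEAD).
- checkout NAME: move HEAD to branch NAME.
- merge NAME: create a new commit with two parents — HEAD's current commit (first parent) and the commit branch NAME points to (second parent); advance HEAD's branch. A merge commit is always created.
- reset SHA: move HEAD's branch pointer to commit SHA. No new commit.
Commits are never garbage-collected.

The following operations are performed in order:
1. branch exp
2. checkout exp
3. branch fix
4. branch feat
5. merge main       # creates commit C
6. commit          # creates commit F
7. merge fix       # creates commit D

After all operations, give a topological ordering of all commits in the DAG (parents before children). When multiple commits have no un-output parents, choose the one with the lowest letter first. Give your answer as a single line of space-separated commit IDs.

Answer: A C F D

Derivation:
After op 1 (branch): HEAD=main@A [exp=A main=A]
After op 2 (checkout): HEAD=exp@A [exp=A main=A]
After op 3 (branch): HEAD=exp@A [exp=A fix=A main=A]
After op 4 (branch): HEAD=exp@A [exp=A feat=A fix=A main=A]
After op 5 (merge): HEAD=exp@C [exp=C feat=A fix=A main=A]
After op 6 (commit): HEAD=exp@F [exp=F feat=A fix=A main=A]
After op 7 (merge): HEAD=exp@D [exp=D feat=A fix=A main=A]
commit A: parents=[]
commit C: parents=['A', 'A']
commit D: parents=['F', 'A']
commit F: parents=['C']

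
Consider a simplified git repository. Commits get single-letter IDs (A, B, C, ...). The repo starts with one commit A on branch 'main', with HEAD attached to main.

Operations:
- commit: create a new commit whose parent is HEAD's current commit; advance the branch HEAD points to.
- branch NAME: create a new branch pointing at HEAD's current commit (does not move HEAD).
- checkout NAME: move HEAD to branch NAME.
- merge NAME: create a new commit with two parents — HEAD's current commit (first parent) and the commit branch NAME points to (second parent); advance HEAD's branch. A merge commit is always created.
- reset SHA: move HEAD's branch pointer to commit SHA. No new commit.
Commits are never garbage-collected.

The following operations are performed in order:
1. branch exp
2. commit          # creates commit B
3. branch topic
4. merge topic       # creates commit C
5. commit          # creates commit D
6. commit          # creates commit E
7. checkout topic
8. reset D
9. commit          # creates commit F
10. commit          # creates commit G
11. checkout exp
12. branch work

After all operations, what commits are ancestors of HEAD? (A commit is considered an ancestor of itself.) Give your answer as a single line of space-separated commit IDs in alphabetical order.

Answer: A

Derivation:
After op 1 (branch): HEAD=main@A [exp=A main=A]
After op 2 (commit): HEAD=main@B [exp=A main=B]
After op 3 (branch): HEAD=main@B [exp=A main=B topic=B]
After op 4 (merge): HEAD=main@C [exp=A main=C topic=B]
After op 5 (commit): HEAD=main@D [exp=A main=D topic=B]
After op 6 (commit): HEAD=main@E [exp=A main=E topic=B]
After op 7 (checkout): HEAD=topic@B [exp=A main=E topic=B]
After op 8 (reset): HEAD=topic@D [exp=A main=E topic=D]
After op 9 (commit): HEAD=topic@F [exp=A main=E topic=F]
After op 10 (commit): HEAD=topic@G [exp=A main=E topic=G]
After op 11 (checkout): HEAD=exp@A [exp=A main=E topic=G]
After op 12 (branch): HEAD=exp@A [exp=A main=E topic=G work=A]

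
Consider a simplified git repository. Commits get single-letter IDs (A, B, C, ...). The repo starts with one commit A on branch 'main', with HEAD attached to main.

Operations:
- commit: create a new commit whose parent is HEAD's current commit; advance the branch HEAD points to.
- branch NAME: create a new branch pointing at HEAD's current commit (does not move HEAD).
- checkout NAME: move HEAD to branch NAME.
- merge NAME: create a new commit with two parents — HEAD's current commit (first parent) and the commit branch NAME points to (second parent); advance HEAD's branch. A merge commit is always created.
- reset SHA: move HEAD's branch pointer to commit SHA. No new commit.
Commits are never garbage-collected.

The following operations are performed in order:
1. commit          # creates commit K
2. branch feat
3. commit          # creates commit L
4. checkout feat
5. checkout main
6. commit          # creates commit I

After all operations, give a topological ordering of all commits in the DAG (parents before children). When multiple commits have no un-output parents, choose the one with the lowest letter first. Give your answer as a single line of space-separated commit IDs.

Answer: A K L I

Derivation:
After op 1 (commit): HEAD=main@K [main=K]
After op 2 (branch): HEAD=main@K [feat=K main=K]
After op 3 (commit): HEAD=main@L [feat=K main=L]
After op 4 (checkout): HEAD=feat@K [feat=K main=L]
After op 5 (checkout): HEAD=main@L [feat=K main=L]
After op 6 (commit): HEAD=main@I [feat=K main=I]
commit A: parents=[]
commit I: parents=['L']
commit K: parents=['A']
commit L: parents=['K']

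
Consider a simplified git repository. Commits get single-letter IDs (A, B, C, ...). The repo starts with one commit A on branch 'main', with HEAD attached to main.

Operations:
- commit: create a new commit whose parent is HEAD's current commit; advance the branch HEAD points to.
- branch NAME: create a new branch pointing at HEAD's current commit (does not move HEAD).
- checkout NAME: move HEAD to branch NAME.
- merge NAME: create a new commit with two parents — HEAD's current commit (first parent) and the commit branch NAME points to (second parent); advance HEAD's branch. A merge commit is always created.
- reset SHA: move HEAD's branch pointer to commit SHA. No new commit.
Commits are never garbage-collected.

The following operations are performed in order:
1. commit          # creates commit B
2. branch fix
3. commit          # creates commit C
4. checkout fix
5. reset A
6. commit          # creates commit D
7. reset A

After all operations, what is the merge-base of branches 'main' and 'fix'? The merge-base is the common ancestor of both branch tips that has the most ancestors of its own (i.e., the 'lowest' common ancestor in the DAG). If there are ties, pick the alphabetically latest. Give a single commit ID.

Answer: A

Derivation:
After op 1 (commit): HEAD=main@B [main=B]
After op 2 (branch): HEAD=main@B [fix=B main=B]
After op 3 (commit): HEAD=main@C [fix=B main=C]
After op 4 (checkout): HEAD=fix@B [fix=B main=C]
After op 5 (reset): HEAD=fix@A [fix=A main=C]
After op 6 (commit): HEAD=fix@D [fix=D main=C]
After op 7 (reset): HEAD=fix@A [fix=A main=C]
ancestors(main=C): ['A', 'B', 'C']
ancestors(fix=A): ['A']
common: ['A']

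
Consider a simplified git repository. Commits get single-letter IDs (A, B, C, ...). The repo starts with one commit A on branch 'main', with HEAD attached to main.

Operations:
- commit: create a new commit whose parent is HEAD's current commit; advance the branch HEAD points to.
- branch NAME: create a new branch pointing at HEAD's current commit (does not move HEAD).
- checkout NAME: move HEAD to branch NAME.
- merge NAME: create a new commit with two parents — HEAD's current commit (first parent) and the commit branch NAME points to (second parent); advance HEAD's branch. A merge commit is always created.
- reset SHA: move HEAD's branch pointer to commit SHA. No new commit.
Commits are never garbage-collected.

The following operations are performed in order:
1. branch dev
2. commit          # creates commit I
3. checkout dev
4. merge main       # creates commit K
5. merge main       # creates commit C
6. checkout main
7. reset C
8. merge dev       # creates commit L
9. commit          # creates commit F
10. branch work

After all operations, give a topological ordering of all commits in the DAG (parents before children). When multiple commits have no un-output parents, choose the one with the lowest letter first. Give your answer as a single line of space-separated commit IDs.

After op 1 (branch): HEAD=main@A [dev=A main=A]
After op 2 (commit): HEAD=main@I [dev=A main=I]
After op 3 (checkout): HEAD=dev@A [dev=A main=I]
After op 4 (merge): HEAD=dev@K [dev=K main=I]
After op 5 (merge): HEAD=dev@C [dev=C main=I]
After op 6 (checkout): HEAD=main@I [dev=C main=I]
After op 7 (reset): HEAD=main@C [dev=C main=C]
After op 8 (merge): HEAD=main@L [dev=C main=L]
After op 9 (commit): HEAD=main@F [dev=C main=F]
After op 10 (branch): HEAD=main@F [dev=C main=F work=F]
commit A: parents=[]
commit C: parents=['K', 'I']
commit F: parents=['L']
commit I: parents=['A']
commit K: parents=['A', 'I']
commit L: parents=['C', 'C']

Answer: A I K C L F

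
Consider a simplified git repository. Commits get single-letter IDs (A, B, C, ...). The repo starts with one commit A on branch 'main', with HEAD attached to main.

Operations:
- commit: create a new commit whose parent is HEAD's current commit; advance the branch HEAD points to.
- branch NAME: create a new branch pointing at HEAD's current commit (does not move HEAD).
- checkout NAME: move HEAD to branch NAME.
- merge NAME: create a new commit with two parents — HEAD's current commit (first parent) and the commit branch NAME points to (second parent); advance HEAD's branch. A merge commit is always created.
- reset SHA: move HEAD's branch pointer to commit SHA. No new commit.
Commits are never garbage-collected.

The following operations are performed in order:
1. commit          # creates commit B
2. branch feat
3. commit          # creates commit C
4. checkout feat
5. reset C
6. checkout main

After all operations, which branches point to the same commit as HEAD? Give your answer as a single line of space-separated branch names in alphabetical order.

After op 1 (commit): HEAD=main@B [main=B]
After op 2 (branch): HEAD=main@B [feat=B main=B]
After op 3 (commit): HEAD=main@C [feat=B main=C]
After op 4 (checkout): HEAD=feat@B [feat=B main=C]
After op 5 (reset): HEAD=feat@C [feat=C main=C]
After op 6 (checkout): HEAD=main@C [feat=C main=C]

Answer: feat main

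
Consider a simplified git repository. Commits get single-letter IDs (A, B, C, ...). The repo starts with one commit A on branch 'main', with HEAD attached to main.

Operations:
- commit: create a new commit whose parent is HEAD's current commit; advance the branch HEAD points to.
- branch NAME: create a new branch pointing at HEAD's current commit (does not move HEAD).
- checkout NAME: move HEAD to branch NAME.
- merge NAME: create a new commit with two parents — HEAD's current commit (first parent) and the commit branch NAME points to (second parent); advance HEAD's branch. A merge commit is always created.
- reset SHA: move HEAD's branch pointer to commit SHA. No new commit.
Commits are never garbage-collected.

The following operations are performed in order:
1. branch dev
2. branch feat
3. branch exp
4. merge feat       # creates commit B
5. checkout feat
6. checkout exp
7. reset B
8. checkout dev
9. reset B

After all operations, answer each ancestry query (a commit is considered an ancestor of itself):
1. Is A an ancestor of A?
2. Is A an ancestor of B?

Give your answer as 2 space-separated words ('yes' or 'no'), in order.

Answer: yes yes

Derivation:
After op 1 (branch): HEAD=main@A [dev=A main=A]
After op 2 (branch): HEAD=main@A [dev=A feat=A main=A]
After op 3 (branch): HEAD=main@A [dev=A exp=A feat=A main=A]
After op 4 (merge): HEAD=main@B [dev=A exp=A feat=A main=B]
After op 5 (checkout): HEAD=feat@A [dev=A exp=A feat=A main=B]
After op 6 (checkout): HEAD=exp@A [dev=A exp=A feat=A main=B]
After op 7 (reset): HEAD=exp@B [dev=A exp=B feat=A main=B]
After op 8 (checkout): HEAD=dev@A [dev=A exp=B feat=A main=B]
After op 9 (reset): HEAD=dev@B [dev=B exp=B feat=A main=B]
ancestors(A) = {A}; A in? yes
ancestors(B) = {A,B}; A in? yes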